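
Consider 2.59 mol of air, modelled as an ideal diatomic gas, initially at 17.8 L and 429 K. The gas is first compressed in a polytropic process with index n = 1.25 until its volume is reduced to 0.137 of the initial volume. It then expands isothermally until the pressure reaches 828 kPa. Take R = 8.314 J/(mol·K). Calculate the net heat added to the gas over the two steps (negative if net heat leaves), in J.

21700 J

P₁ = nRT₁/V₁ = 2.59×8.314×429/17.8 = 519 kPa.
Step 1 — Polytropic n=1.25: T₂ = T₁(V₁/V₂)^(n−1) = 429×(7.30)^0.25 = 705 K; P₂ = P₁(V₁/V₂)^n = 6230 kPa.
W = (P₁V₁−P₂V₂)/(n−1) = (519×17.8−6230×2.44)/0.25 = -23800 J.
ΔU = nCvΔT = 2.59×20.8×(705−429) = 14900 J.
Q = ΔU + W = -8920 J.
State after step 1: P = 6230 kPa, V = 2.44 L, T = 705 K.
Step 2 — Isothermal: T stays 705 K; PV = const ⇒ V₂ = 18.3 L, P₂ = 828 kPa.
ΔU = 0 (ideal gas, T constant).
W = nRT ln(V₂/V₁) = 2.59×8.314×705×ln(7.52) = 30600 J.
Q = ΔU + W = 30600 J.
Net over both steps: W = 6850 J, Q = 21700 J, ΔU = 14900 J.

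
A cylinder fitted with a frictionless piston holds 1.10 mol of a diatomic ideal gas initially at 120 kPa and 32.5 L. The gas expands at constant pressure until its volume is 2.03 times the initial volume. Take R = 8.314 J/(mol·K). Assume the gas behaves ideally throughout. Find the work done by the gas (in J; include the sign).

4020 J

T₁ = P₁V₁/(nR) = 120×32.5/(1.10×8.314) = 426 K.
Isobaric: P stays 120 kPa; V/T = const ⇒ T₂ = 866 K, V₂ = 66.0 L.
W = PΔV = 120×(66.0−32.5) kPa·L = 4020 J.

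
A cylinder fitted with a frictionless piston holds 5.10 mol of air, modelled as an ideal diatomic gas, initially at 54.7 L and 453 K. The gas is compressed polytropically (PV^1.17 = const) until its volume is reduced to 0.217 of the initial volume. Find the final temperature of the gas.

587 K

P₁ = nRT₁/V₁ = 5.10×8.314×453/54.7 = 351 kPa.
Polytropic n=1.17: T₂ = T₁(V₁/V₂)^(n−1) = 453×(4.61)^0.17 = 587 K; P₂ = P₁(V₁/V₂)^n = 2100 kPa.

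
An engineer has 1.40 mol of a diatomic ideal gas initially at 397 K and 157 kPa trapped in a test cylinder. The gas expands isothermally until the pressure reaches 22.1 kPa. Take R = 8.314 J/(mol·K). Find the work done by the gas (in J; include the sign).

V₁ = nRT₁/P₁ = 1.40×8.314×397/157 = 29.4 L.
Isothermal: T stays 397 K; PV = const ⇒ V₂ = 209 L, P₂ = 22.1 kPa.
W = nRT ln(V₂/V₁) = 1.40×8.314×397×ln(7.10) = 9060 J.

9060 J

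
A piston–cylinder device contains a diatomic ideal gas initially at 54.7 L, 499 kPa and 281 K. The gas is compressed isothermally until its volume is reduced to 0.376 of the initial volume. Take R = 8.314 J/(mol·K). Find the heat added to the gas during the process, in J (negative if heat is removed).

-26700 J

n = P₁V₁/(RT₁) = 499×54.7/(8.314×281) = 11.7 mol.
Isothermal: T stays 281 K; PV = const ⇒ V₂ = 20.6 L, P₂ = 1330 kPa.
ΔU = 0 (ideal gas, T constant).
W = nRT ln(V₂/V₁) = 11.7×8.314×281×ln(0.376) = -26700 J.
Q = ΔU + W = -26700 J.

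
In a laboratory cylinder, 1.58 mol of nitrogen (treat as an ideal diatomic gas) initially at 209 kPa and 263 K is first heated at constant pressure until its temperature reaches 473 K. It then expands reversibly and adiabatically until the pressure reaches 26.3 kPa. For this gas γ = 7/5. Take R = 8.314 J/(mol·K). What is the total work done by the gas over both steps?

9700 J

V₁ = nRT₁/P₁ = 1.58×8.314×263/209 = 16.5 L.
Step 1 — Isobaric: P stays 209 kPa; V/T = const ⇒ T₂ = 473 K, V₂ = 29.7 L.
W = PΔV = 209×(29.7−16.5) kPa·L = 2760 J.
ΔU = nCvΔT = 1.58×20.8×(473−263) = 6900 J.
Q = ΔU + W = nCpΔT = 9660 J.
State after step 1: P = 209 kPa, V = 29.7 L, T = 473 K.
Step 2 — Adiabatic: T₂/T₁ = (P₂/P₁)^((γ−1)/γ) ⇒ T₂ = 473×(0.126)^0.286 = 262 K; V₂ = 131 L.
ΔU = nCvΔT = 1.58×20.8×(262−473) = -6940 J.
Q = 0 for an adiabatic process, so W = −ΔU = 6940 J.
Net over both steps: W = 9700 J, Q = 9660 J, ΔU = -45.5 J.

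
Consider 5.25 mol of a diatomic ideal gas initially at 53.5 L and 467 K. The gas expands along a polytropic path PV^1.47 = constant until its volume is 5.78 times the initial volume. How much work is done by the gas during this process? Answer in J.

P₁ = nRT₁/V₁ = 5.25×8.314×467/53.5 = 381 kPa.
Polytropic n=1.47: T₂ = T₁(V₁/V₂)^(n−1) = 467×(0.173)^0.47 = 205 K; P₂ = P₁(V₁/V₂)^n = 28.9 kPa.
W = (P₁V₁−P₂V₂)/(n−1) = (381×53.5−28.9×309)/0.47 = 24400 J.

24400 J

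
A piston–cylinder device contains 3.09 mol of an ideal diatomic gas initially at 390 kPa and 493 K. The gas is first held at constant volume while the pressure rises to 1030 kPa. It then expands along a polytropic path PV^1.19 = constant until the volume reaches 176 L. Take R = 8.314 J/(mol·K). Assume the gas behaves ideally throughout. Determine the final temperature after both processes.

944 K

V₁ = nRT₁/P₁ = 3.09×8.314×493/390 = 32.5 L.
Step 1 — Isochoric: V stays 32.5 L; P/T = const ⇒ T₂ = 1300 K, P₂ = 1030 kPa.
W = 0 (no volume change).
ΔU = nCvΔT = 3.09×20.8×(1300−493) = 52000 J.
Q = ΔU = 52000 J.
State after step 1: P = 1030 kPa, V = 32.5 L, T = 1300 K.
Step 2 — Polytropic n=1.19: T₂ = T₁(V₁/V₂)^(n−1) = 1300×(0.185)^0.19 = 944 K; P₂ = P₁(V₁/V₂)^n = 138 kPa.
W = (P₁V₁−P₂V₂)/(n−1) = (1030×32.5−138×176)/0.19 = 48400 J.
ΔU = nCvΔT = 3.09×20.8×(944−1300) = -23000 J.
Q = ΔU + W = 25400 J.
Net over both steps: W = 48400 J, Q = 77300 J, ΔU = 29000 J.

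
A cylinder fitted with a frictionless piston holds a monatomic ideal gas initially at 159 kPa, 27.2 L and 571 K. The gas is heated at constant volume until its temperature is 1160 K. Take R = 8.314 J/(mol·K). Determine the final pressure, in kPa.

323 kPa

Isochoric: V stays 27.2 L; P/T = const ⇒ T₂ = 1160 K, P₂ = 323 kPa.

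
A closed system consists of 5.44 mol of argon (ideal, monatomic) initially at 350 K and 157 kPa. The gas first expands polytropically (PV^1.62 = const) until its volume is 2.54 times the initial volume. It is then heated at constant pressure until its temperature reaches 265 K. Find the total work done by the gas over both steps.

14300 J

V₁ = nRT₁/P₁ = 5.44×8.314×350/157 = 101 L.
Step 1 — Polytropic n=1.62: T₂ = T₁(V₁/V₂)^(n−1) = 350×(0.394)^0.62 = 196 K; P₂ = P₁(V₁/V₂)^n = 34.7 kPa.
W = (P₁V₁−P₂V₂)/(n−1) = (157×101−34.7×256)/0.62 = 11200 J.
ΔU = nCvΔT = 5.44×12.5×(196−350) = -10400 J.
Q = ΔU + W = 785 J.
State after step 1: P = 34.7 kPa, V = 256 L, T = 196 K.
Step 2 — Isobaric: P stays 34.7 kPa; V/T = const ⇒ T₂ = 265 K, V₂ = 346 L.
W = PΔV = 34.7×(346−256) kPa·L = 3100 J.
ΔU = nCvΔT = 5.44×12.5×(265−196) = 4660 J.
Q = ΔU + W = nCpΔT = 7760 J.
Net over both steps: W = 14300 J, Q = 8540 J, ΔU = -5770 J.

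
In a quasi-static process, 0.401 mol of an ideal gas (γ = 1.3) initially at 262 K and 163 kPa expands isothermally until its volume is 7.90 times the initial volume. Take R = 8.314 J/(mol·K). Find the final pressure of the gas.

V₁ = nRT₁/P₁ = 0.401×8.314×262/163 = 5.36 L.
Isothermal: T stays 262 K; PV = const ⇒ V₂ = 42.3 L, P₂ = 20.6 kPa.

20.6 kPa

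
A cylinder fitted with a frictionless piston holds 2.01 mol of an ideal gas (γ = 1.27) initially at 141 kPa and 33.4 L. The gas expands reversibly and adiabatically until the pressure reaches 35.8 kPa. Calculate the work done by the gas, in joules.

T₁ = P₁V₁/(nR) = 141×33.4/(2.01×8.314) = 282 K.
Adiabatic: T₂/T₁ = (P₂/P₁)^((γ−1)/γ) ⇒ T₂ = 282×(0.254)^0.213 = 211 K; V₂ = 98.3 L.
ΔU = nCvΔT = 2.01×30.8×(211−282) = -4410 J.
Q = 0 for an adiabatic process, so W = −ΔU = 4410 J.

4410 J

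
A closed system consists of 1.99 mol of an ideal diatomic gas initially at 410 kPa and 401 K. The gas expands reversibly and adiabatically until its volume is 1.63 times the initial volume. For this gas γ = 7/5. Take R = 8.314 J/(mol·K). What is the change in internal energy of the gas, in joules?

V₁ = nRT₁/P₁ = 1.99×8.314×401/410 = 16.2 L.
Adiabatic: TV^(γ−1) = const ⇒ T₂ = 401×(0.613)^0.400 = 330 K; PV^γ = const ⇒ P₂ = 207 kPa.
For an ideal gas ΔU = nCvΔT with Cv = (5/2)R = 20.8 J/(mol·K).
ΔU = 1.99×20.8×(330−401) = -2940 J.

-2940 J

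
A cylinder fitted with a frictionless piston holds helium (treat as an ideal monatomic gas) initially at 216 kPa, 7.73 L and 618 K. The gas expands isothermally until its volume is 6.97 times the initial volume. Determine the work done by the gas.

n = P₁V₁/(RT₁) = 216×7.73/(8.314×618) = 0.325 mol.
Isothermal: T stays 618 K; PV = const ⇒ V₂ = 53.9 L, P₂ = 31.0 kPa.
W = nRT ln(V₂/V₁) = 0.325×8.314×618×ln(6.97) = 3240 J.

3240 J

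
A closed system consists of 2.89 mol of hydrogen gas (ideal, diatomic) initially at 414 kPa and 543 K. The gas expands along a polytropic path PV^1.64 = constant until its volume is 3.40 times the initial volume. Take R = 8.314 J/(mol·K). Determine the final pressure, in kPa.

55.6 kPa

V₁ = nRT₁/P₁ = 2.89×8.314×543/414 = 31.5 L.
Polytropic n=1.64: T₂ = T₁(V₁/V₂)^(n−1) = 543×(0.294)^0.64 = 248 K; P₂ = P₁(V₁/V₂)^n = 55.6 kPa.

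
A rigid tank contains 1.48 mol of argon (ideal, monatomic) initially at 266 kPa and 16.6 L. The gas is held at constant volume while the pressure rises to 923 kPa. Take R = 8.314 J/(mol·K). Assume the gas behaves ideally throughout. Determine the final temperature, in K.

T₁ = P₁V₁/(nR) = 266×16.6/(1.48×8.314) = 359 K.
Isochoric: V stays 16.6 L; P/T = const ⇒ T₂ = 1250 K, P₂ = 923 kPa.

1250 K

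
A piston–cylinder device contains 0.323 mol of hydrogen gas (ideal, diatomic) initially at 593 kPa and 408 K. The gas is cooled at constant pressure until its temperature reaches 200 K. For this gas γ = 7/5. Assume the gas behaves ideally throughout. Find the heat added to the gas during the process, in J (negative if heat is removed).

-1950 J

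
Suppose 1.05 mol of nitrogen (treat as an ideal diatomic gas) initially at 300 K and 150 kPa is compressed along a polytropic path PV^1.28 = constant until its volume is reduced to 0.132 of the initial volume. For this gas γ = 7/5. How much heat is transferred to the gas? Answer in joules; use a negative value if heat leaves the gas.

-2140 J

V₁ = nRT₁/P₁ = 1.05×8.314×300/150 = 17.5 L.
Polytropic n=1.28: T₂ = T₁(V₁/V₂)^(n−1) = 300×(7.58)^0.28 = 529 K; P₂ = P₁(V₁/V₂)^n = 2000 kPa.
W = (P₁V₁−P₂V₂)/(n−1) = (150×17.5−2000×2.30)/0.28 = -7140 J.
ΔU = nCvΔT = 1.05×20.8×(529−300) = 5000 J.
Q = ΔU + W = -2140 J.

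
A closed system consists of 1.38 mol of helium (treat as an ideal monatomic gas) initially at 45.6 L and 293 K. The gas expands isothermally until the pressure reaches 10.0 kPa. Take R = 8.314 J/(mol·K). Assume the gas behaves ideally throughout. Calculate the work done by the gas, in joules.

6720 J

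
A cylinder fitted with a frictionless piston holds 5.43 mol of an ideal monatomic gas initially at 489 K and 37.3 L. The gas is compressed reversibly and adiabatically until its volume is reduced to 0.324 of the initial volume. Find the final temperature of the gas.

P₁ = nRT₁/V₁ = 5.43×8.314×489/37.3 = 592 kPa.
Adiabatic: TV^(γ−1) = const ⇒ T₂ = 489×(3.09)^0.667 = 1040 K; PV^γ = const ⇒ P₂ = 3870 kPa.

1040 K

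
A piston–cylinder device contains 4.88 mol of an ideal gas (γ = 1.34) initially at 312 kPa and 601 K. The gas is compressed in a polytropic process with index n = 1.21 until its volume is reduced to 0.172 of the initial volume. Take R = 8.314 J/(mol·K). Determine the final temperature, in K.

870 K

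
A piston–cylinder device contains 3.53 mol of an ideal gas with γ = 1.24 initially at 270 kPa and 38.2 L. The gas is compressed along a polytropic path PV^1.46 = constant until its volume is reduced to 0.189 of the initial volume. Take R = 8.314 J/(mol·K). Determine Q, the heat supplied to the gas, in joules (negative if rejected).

23700 J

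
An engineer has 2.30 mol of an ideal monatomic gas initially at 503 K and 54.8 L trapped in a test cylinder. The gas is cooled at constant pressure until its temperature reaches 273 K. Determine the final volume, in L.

29.7 L

P₁ = nRT₁/V₁ = 2.30×8.314×503/54.8 = 176 kPa.
Isobaric: P stays 176 kPa; V/T = const ⇒ T₂ = 273 K, V₂ = 29.7 L.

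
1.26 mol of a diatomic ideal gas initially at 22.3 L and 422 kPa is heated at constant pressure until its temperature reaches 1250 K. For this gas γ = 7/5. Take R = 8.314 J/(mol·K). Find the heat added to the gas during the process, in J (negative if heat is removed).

12900 J

T₁ = P₁V₁/(nR) = 422×22.3/(1.26×8.314) = 898 K.
Isobaric: P stays 422 kPa; V/T = const ⇒ T₂ = 1250 K, V₂ = 31.0 L.
W = PΔV = 422×(31.0−22.3) kPa·L = 3680 J.
ΔU = nCvΔT = 1.26×20.8×(1250−898) = 9210 J.
Q = ΔU + W = nCpΔT = 12900 J.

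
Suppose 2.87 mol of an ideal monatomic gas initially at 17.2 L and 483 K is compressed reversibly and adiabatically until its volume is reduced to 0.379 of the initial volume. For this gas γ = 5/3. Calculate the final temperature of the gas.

922 K

P₁ = nRT₁/V₁ = 2.87×8.314×483/17.2 = 670 kPa.
Adiabatic: TV^(γ−1) = const ⇒ T₂ = 483×(2.64)^0.667 = 922 K; PV^γ = const ⇒ P₂ = 3380 kPa.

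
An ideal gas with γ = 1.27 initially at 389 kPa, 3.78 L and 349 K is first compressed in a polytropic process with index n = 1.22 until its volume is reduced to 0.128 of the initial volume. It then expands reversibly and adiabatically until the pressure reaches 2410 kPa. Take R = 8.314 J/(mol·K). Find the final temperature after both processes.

n = P₁V₁/(RT₁) = 389×3.78/(8.314×349) = 0.507 mol.
Step 1 — Polytropic n=1.22: T₂ = T₁(V₁/V₂)^(n−1) = 349×(7.81)^0.22 = 549 K; P₂ = P₁(V₁/V₂)^n = 4780 kPa.
W = (P₁V₁−P₂V₂)/(n−1) = (389×3.78−4780×0.484)/0.22 = -3820 J.
ΔU = nCvΔT = 0.507×30.8×(549−349) = 3110 J.
Q = ΔU + W = -708 J.
State after step 1: P = 4780 kPa, V = 0.484 L, T = 549 K.
Step 2 — Adiabatic: T₂/T₁ = (P₂/P₁)^((γ−1)/γ) ⇒ T₂ = 549×(0.505)^0.213 = 474 K; V₂ = 0.829 L.
ΔU = nCvΔT = 0.507×30.8×(474−549) = -1160 J.
Q = 0 for an adiabatic process, so W = −ΔU = 1160 J.
Net over both steps: W = -2660 J, Q = -708 J, ΔU = 1960 J.

474 K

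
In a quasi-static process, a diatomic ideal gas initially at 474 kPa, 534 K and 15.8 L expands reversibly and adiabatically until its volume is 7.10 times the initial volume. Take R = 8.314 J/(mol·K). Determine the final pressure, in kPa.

30.5 kPa

Adiabatic: TV^(γ−1) = const ⇒ T₂ = 534×(0.141)^0.400 = 244 K; PV^γ = const ⇒ P₂ = 30.5 kPa.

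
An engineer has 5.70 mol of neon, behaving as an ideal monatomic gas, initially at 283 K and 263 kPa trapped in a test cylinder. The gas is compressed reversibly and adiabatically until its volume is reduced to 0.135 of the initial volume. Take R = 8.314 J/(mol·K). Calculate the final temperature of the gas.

1080 K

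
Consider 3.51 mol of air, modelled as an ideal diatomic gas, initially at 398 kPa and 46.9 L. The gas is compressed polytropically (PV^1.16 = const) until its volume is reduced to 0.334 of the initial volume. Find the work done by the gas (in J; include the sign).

T₁ = P₁V₁/(nR) = 398×46.9/(3.51×8.314) = 640 K.
Polytropic n=1.16: T₂ = T₁(V₁/V₂)^(n−1) = 640×(2.99)^0.16 = 762 K; P₂ = P₁(V₁/V₂)^n = 1420 kPa.
W = (P₁V₁−P₂V₂)/(n−1) = (398×46.9−1420×15.7)/0.16 = -22400 J.

-22400 J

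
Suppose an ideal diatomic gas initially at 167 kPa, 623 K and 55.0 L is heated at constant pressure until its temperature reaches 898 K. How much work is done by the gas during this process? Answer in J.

n = P₁V₁/(RT₁) = 167×55.0/(8.314×623) = 1.77 mol.
Isobaric: P stays 167 kPa; V/T = const ⇒ T₂ = 898 K, V₂ = 79.3 L.
W = PΔV = 167×(79.3−55.0) kPa·L = 4050 J.

4050 J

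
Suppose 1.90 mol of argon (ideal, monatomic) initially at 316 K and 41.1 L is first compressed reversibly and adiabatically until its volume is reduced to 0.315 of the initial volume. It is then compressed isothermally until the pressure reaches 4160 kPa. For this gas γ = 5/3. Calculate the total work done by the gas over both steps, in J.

P₁ = nRT₁/V₁ = 1.90×8.314×316/41.1 = 121 kPa.
Step 1 — Adiabatic: TV^(γ−1) = const ⇒ T₂ = 316×(3.17)^0.667 = 683 K; PV^γ = const ⇒ P₂ = 833 kPa.
ΔU = nCvΔT = 1.90×12.5×(683−316) = 8690 J.
Q = 0 for an adiabatic process, so W = −ΔU = -8690 J.
State after step 1: P = 833 kPa, V = 12.9 L, T = 683 K.
Step 2 — Isothermal: T stays 683 K; PV = const ⇒ V₂ = 2.59 L, P₂ = 4160 kPa.
ΔU = 0 (ideal gas, T constant).
W = nRT ln(V₂/V₁) = 1.90×8.314×683×ln(0.200) = -17300 J.
Q = ΔU + W = -17300 J.
Net over both steps: W = -26000 J, Q = -17300 J, ΔU = 8690 J.

-26000 J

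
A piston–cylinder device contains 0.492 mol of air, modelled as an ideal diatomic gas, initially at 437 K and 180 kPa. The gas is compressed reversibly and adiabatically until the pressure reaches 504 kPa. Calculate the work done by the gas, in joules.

V₁ = nRT₁/P₁ = 0.492×8.314×437/180 = 9.93 L.
Adiabatic: T₂/T₁ = (P₂/P₁)^((γ−1)/γ) ⇒ T₂ = 437×(2.80)^0.286 = 586 K; V₂ = 4.76 L.
ΔU = nCvΔT = 0.492×20.8×(586−437) = 1530 J.
Q = 0 for an adiabatic process, so W = −ΔU = -1530 J.

-1530 J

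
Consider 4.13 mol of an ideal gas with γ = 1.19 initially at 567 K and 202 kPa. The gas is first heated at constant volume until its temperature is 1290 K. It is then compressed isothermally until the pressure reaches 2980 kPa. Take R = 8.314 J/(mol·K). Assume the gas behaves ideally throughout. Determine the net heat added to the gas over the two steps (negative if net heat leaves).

V₁ = nRT₁/P₁ = 4.13×8.314×567/202 = 96.4 L.
Step 1 — Isochoric: V stays 96.4 L; P/T = const ⇒ T₂ = 1290 K, P₂ = 460 kPa.
W = 0 (no volume change).
ΔU = nCvΔT = 4.13×43.8×(1290−567) = 131000 J.
Q = ΔU = 131000 J.
State after step 1: P = 460 kPa, V = 96.4 L, T = 1290 K.
Step 2 — Isothermal: T stays 1290 K; PV = const ⇒ V₂ = 14.9 L, P₂ = 2980 kPa.
ΔU = 0 (ideal gas, T constant).
W = nRT ln(V₂/V₁) = 4.13×8.314×1290×ln(0.154) = -82800 J.
Q = ΔU + W = -82800 J.
Net over both steps: W = -82800 J, Q = 47900 J, ΔU = 131000 J.

47900 J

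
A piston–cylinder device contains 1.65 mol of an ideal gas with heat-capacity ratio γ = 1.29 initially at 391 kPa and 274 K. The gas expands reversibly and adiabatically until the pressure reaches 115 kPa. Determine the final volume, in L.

24.8 L

V₁ = nRT₁/P₁ = 1.65×8.314×274/391 = 9.61 L.
Adiabatic: T₂/T₁ = (P₂/P₁)^((γ−1)/γ) ⇒ T₂ = 274×(0.294)^0.225 = 208 K; V₂ = 24.8 L.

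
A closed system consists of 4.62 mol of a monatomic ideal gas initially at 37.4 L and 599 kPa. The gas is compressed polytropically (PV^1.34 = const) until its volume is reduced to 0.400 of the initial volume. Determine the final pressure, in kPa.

2040 kPa

T₁ = P₁V₁/(nR) = 599×37.4/(4.62×8.314) = 583 K.
Polytropic n=1.34: T₂ = T₁(V₁/V₂)^(n−1) = 583×(2.50)^0.34 = 796 K; P₂ = P₁(V₁/V₂)^n = 2040 kPa.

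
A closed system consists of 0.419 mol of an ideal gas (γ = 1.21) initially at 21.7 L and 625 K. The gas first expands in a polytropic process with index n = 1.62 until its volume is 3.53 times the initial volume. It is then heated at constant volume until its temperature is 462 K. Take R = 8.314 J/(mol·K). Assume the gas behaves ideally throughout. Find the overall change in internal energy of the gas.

P₁ = nRT₁/V₁ = 0.419×8.314×625/21.7 = 100 kPa.
Step 1 — Polytropic n=1.62: T₂ = T₁(V₁/V₂)^(n−1) = 625×(0.283)^0.62 = 286 K; P₂ = P₁(V₁/V₂)^n = 13.0 kPa.
W = (P₁V₁−P₂V₂)/(n−1) = (100×21.7−13.0×76.6)/0.62 = 1910 J.
ΔU = nCvΔT = 0.419×39.6×(286−625) = -5620 J.
Q = ΔU + W = -3720 J.
State after step 1: P = 13.0 kPa, V = 76.6 L, T = 286 K.
Step 2 — Isochoric: V stays 76.6 L; P/T = const ⇒ T₂ = 462 K, P₂ = 21.0 kPa.
W = 0 (no volume change).
ΔU = nCvΔT = 0.419×39.6×(462−286) = 2920 J.
Q = ΔU = 2920 J.
Net over both steps: W = 1910 J, Q = -799 J, ΔU = -2700 J.

-2700 J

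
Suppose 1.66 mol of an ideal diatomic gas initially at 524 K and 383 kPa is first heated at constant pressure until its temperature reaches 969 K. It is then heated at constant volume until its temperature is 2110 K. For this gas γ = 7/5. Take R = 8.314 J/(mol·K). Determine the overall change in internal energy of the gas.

V₁ = nRT₁/P₁ = 1.66×8.314×524/383 = 18.9 L.
Step 1 — Isobaric: P stays 383 kPa; V/T = const ⇒ T₂ = 969 K, V₂ = 34.9 L.
W = PΔV = 383×(34.9−18.9) kPa·L = 6140 J.
ΔU = nCvΔT = 1.66×20.8×(969−524) = 15400 J.
Q = ΔU + W = nCpΔT = 21500 J.
State after step 1: P = 383 kPa, V = 34.9 L, T = 969 K.
Step 2 — Isochoric: V stays 34.9 L; P/T = const ⇒ T₂ = 2110 K, P₂ = 834 kPa.
W = 0 (no volume change).
ΔU = nCvΔT = 1.66×20.8×(2110−969) = 39400 J.
Q = ΔU = 39400 J.
Net over both steps: W = 6140 J, Q = 60900 J, ΔU = 54700 J.

54700 J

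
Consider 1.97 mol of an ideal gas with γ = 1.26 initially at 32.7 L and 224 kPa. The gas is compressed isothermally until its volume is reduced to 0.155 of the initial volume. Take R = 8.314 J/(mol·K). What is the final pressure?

1450 kPa

T₁ = P₁V₁/(nR) = 224×32.7/(1.97×8.314) = 447 K.
Isothermal: T stays 447 K; PV = const ⇒ V₂ = 5.07 L, P₂ = 1450 kPa.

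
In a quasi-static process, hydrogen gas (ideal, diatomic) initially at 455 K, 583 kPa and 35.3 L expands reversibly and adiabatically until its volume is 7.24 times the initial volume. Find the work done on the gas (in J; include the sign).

-28100 J

n = P₁V₁/(RT₁) = 583×35.3/(8.314×455) = 5.44 mol.
Adiabatic: TV^(γ−1) = const ⇒ T₂ = 455×(0.138)^0.400 = 206 K; PV^γ = const ⇒ P₂ = 36.5 kPa.
ΔU = nCvΔT = 5.44×20.8×(206−455) = -28100 J.
Q = 0 for an adiabatic process, so W = −ΔU = 28100 J.
Work done on the gas = −W_by = -28100 J.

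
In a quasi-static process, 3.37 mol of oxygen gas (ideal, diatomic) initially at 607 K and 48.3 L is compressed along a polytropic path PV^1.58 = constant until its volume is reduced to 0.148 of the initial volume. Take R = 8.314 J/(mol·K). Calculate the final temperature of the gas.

P₁ = nRT₁/V₁ = 3.37×8.314×607/48.3 = 352 kPa.
Polytropic n=1.58: T₂ = T₁(V₁/V₂)^(n−1) = 607×(6.76)^0.58 = 1840 K; P₂ = P₁(V₁/V₂)^n = 7210 kPa.

1840 K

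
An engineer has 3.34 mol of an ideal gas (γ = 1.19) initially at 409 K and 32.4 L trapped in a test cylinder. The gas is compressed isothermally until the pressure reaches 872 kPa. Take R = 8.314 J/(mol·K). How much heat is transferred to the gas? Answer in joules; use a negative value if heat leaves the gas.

-10400 J

P₁ = nRT₁/V₁ = 3.34×8.314×409/32.4 = 351 kPa.
Isothermal: T stays 409 K; PV = const ⇒ V₂ = 13.0 L, P₂ = 872 kPa.
ΔU = 0 (ideal gas, T constant).
W = nRT ln(V₂/V₁) = 3.34×8.314×409×ln(0.402) = -10400 J.
Q = ΔU + W = -10400 J.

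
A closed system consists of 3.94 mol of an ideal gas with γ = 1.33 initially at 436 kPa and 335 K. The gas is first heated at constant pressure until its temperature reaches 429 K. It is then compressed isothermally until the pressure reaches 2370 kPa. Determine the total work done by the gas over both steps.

-20700 J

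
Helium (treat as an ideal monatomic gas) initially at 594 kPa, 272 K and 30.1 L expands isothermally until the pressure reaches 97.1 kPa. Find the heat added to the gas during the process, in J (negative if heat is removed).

n = P₁V₁/(RT₁) = 594×30.1/(8.314×272) = 7.91 mol.
Isothermal: T stays 272 K; PV = const ⇒ V₂ = 184 L, P₂ = 97.1 kPa.
ΔU = 0 (ideal gas, T constant).
W = nRT ln(V₂/V₁) = 7.91×8.314×272×ln(6.12) = 32400 J.
Q = ΔU + W = 32400 J.

32400 J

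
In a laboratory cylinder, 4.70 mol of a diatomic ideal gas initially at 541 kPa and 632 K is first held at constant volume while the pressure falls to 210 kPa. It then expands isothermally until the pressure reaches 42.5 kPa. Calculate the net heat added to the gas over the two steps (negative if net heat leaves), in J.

-22500 J

V₁ = nRT₁/P₁ = 4.70×8.314×632/541 = 45.6 L.
Step 1 — Isochoric: V stays 45.6 L; P/T = const ⇒ T₂ = 245 K, P₂ = 210 kPa.
W = 0 (no volume change).
ΔU = nCvΔT = 4.70×20.8×(245−632) = -37800 J.
Q = ΔU = -37800 J.
State after step 1: P = 210 kPa, V = 45.6 L, T = 245 K.
Step 2 — Isothermal: T stays 245 K; PV = const ⇒ V₂ = 226 L, P₂ = 42.5 kPa.
ΔU = 0 (ideal gas, T constant).
W = nRT ln(V₂/V₁) = 4.70×8.314×245×ln(4.94) = 15300 J.
Q = ΔU + W = 15300 J.
Net over both steps: W = 15300 J, Q = -22500 J, ΔU = -37800 J.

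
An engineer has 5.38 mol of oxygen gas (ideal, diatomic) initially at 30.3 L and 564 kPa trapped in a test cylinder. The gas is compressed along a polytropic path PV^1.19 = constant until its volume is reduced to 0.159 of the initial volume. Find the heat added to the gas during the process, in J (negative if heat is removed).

T₁ = P₁V₁/(nR) = 564×30.3/(5.38×8.314) = 382 K.
Polytropic n=1.19: T₂ = T₁(V₁/V₂)^(n−1) = 382×(6.29)^0.19 = 542 K; P₂ = P₁(V₁/V₂)^n = 5030 kPa.
W = (P₁V₁−P₂V₂)/(n−1) = (564×30.3−5030×4.82)/0.19 = -37600 J.
ΔU = nCvΔT = 5.38×20.8×(542−382) = 17900 J.
Q = ΔU + W = -19700 J.

-19700 J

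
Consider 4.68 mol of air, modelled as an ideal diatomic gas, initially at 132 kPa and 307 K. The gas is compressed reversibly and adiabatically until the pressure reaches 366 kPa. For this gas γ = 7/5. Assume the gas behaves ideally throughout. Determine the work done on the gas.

10100 J

V₁ = nRT₁/P₁ = 4.68×8.314×307/132 = 90.5 L.
Adiabatic: T₂/T₁ = (P₂/P₁)^((γ−1)/γ) ⇒ T₂ = 307×(2.77)^0.286 = 411 K; V₂ = 43.7 L.
ΔU = nCvΔT = 4.68×20.8×(411−307) = 10100 J.
Q = 0 for an adiabatic process, so W = −ΔU = -10100 J.
Work done on the gas = −W_by = 10100 J.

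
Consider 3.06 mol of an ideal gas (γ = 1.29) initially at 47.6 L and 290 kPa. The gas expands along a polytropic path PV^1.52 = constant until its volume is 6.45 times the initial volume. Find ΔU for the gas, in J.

-29500 J

T₁ = P₁V₁/(nR) = 290×47.6/(3.06×8.314) = 543 K.
Polytropic n=1.52: T₂ = T₁(V₁/V₂)^(n−1) = 543×(0.155)^0.52 = 206 K; P₂ = P₁(V₁/V₂)^n = 17.1 kPa.
For an ideal gas ΔU = nCvΔT with Cv = R/(γ−1) = 28.7 J/(mol·K).
ΔU = 3.06×28.7×(206−543) = -29500 J.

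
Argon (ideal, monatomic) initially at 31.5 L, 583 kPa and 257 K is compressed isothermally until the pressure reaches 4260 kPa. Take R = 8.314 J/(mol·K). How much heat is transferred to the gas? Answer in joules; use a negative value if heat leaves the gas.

-36500 J

n = P₁V₁/(RT₁) = 583×31.5/(8.314×257) = 8.59 mol.
Isothermal: T stays 257 K; PV = const ⇒ V₂ = 4.31 L, P₂ = 4260 kPa.
ΔU = 0 (ideal gas, T constant).
W = nRT ln(V₂/V₁) = 8.59×8.314×257×ln(0.137) = -36500 J.
Q = ΔU + W = -36500 J.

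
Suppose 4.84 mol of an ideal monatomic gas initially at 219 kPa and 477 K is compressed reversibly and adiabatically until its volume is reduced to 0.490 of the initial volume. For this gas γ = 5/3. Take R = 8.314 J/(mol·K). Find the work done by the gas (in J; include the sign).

V₁ = nRT₁/P₁ = 4.84×8.314×477/219 = 87.6 L.
Adiabatic: TV^(γ−1) = const ⇒ T₂ = 477×(2.04)^0.667 = 767 K; PV^γ = const ⇒ P₂ = 719 kPa.
ΔU = nCvΔT = 4.84×12.5×(767−477) = 17500 J.
Q = 0 for an adiabatic process, so W = −ΔU = -17500 J.

-17500 J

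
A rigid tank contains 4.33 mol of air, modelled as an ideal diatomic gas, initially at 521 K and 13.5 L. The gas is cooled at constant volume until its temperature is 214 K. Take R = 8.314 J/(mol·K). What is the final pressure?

571 kPa

P₁ = nRT₁/V₁ = 4.33×8.314×521/13.5 = 1390 kPa.
Isochoric: V stays 13.5 L; P/T = const ⇒ T₂ = 214 K, P₂ = 571 kPa.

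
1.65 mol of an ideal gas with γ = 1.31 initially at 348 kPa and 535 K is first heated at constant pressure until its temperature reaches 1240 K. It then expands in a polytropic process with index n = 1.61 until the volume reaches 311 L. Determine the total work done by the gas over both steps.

28500 J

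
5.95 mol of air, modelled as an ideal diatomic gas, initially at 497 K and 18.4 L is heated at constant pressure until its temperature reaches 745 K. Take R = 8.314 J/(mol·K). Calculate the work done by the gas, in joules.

12300 J

P₁ = nRT₁/V₁ = 5.95×8.314×497/18.4 = 1340 kPa.
Isobaric: P stays 1340 kPa; V/T = const ⇒ T₂ = 745 K, V₂ = 27.6 L.
W = PΔV = 1340×(27.6−18.4) kPa·L = 12300 J.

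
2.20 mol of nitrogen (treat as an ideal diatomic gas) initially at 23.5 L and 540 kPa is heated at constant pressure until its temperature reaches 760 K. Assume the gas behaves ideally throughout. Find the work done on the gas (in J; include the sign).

-1210 J

T₁ = P₁V₁/(nR) = 540×23.5/(2.20×8.314) = 694 K.
Isobaric: P stays 540 kPa; V/T = const ⇒ T₂ = 760 K, V₂ = 25.7 L.
W = PΔV = 540×(25.7−23.5) kPa·L = 1210 J.
Work done on the gas = −W_by = -1210 J.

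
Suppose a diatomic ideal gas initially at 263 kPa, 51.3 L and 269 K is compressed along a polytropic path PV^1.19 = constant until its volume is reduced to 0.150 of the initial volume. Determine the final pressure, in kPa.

2510 kPa

Polytropic n=1.19: T₂ = T₁(V₁/V₂)^(n−1) = 269×(6.67)^0.19 = 386 K; P₂ = P₁(V₁/V₂)^n = 2510 kPa.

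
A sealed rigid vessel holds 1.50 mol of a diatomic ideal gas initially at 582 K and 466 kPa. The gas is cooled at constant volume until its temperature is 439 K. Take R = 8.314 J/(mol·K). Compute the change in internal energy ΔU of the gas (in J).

V₁ = nRT₁/P₁ = 1.50×8.314×582/466 = 15.6 L.
Isochoric: V stays 15.6 L; P/T = const ⇒ T₂ = 439 K, P₂ = 352 kPa.
For an ideal gas ΔU = nCvΔT with Cv = (5/2)R = 20.8 J/(mol·K).
ΔU = 1.50×20.8×(439−582) = -4460 J.

-4460 J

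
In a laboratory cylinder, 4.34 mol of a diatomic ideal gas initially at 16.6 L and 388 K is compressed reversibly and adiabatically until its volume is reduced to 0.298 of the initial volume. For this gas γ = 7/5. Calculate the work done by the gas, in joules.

-21800 J

P₁ = nRT₁/V₁ = 4.34×8.314×388/16.6 = 843 kPa.
Adiabatic: TV^(γ−1) = const ⇒ T₂ = 388×(3.36)^0.400 = 630 K; PV^γ = const ⇒ P₂ = 4590 kPa.
ΔU = nCvΔT = 4.34×20.8×(630−388) = 21800 J.
Q = 0 for an adiabatic process, so W = −ΔU = -21800 J.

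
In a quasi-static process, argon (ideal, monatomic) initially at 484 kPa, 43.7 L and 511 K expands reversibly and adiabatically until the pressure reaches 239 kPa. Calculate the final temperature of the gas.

385 K

Adiabatic: T₂/T₁ = (P₂/P₁)^((γ−1)/γ) ⇒ T₂ = 511×(0.494)^0.400 = 385 K; V₂ = 66.7 L.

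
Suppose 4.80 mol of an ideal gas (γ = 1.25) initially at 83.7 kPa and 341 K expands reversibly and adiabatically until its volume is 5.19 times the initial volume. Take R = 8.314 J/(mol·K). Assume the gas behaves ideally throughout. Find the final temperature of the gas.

V₁ = nRT₁/P₁ = 4.80×8.314×341/83.7 = 163 L.
Adiabatic: TV^(γ−1) = const ⇒ T₂ = 341×(0.193)^0.250 = 226 K; PV^γ = const ⇒ P₂ = 10.7 kPa.

226 K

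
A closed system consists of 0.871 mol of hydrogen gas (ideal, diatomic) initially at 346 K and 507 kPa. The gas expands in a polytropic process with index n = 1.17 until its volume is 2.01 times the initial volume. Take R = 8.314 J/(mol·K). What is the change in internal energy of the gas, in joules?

-701 J

V₁ = nRT₁/P₁ = 0.871×8.314×346/507 = 4.94 L.
Polytropic n=1.17: T₂ = T₁(V₁/V₂)^(n−1) = 346×(0.498)^0.17 = 307 K; P₂ = P₁(V₁/V₂)^n = 224 kPa.
For an ideal gas ΔU = nCvΔT with Cv = (5/2)R = 20.8 J/(mol·K).
ΔU = 0.871×20.8×(307−346) = -701 J.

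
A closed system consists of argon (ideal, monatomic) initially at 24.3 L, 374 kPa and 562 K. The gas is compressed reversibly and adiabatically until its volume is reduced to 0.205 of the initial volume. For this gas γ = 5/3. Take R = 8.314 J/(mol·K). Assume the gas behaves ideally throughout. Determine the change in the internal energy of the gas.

25600 J

n = P₁V₁/(RT₁) = 374×24.3/(8.314×562) = 1.95 mol.
Adiabatic: TV^(γ−1) = const ⇒ T₂ = 562×(4.88)^0.667 = 1620 K; PV^γ = const ⇒ P₂ = 5250 kPa.
For an ideal gas ΔU = nCvΔT with Cv = (3/2)R = 12.5 J/(mol·K).
ΔU = 1.95×12.5×(1620−562) = 25600 J.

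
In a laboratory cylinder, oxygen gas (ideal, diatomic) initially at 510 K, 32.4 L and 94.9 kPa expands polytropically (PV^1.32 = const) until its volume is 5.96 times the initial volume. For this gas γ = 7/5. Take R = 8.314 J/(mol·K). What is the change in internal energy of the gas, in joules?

-3350 J

n = P₁V₁/(RT₁) = 94.9×32.4/(8.314×510) = 0.725 mol.
Polytropic n=1.32: T₂ = T₁(V₁/V₂)^(n−1) = 510×(0.168)^0.32 = 288 K; P₂ = P₁(V₁/V₂)^n = 8.99 kPa.
For an ideal gas ΔU = nCvΔT with Cv = (5/2)R = 20.8 J/(mol·K).
ΔU = 0.725×20.8×(288−510) = -3350 J.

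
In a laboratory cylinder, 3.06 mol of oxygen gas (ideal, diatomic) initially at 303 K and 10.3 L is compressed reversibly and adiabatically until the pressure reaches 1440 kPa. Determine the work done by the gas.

P₁ = nRT₁/V₁ = 3.06×8.314×303/10.3 = 748 kPa.
Adiabatic: T₂/T₁ = (P₂/P₁)^((γ−1)/γ) ⇒ T₂ = 303×(1.92)^0.286 = 365 K; V₂ = 6.45 L.
ΔU = nCvΔT = 3.06×20.8×(365−303) = 3960 J.
Q = 0 for an adiabatic process, so W = −ΔU = -3960 J.

-3960 J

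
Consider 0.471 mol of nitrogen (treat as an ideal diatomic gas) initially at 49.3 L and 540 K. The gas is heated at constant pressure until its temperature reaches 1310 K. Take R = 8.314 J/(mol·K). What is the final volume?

P₁ = nRT₁/V₁ = 0.471×8.314×540/49.3 = 42.9 kPa.
Isobaric: P stays 42.9 kPa; V/T = const ⇒ T₂ = 1310 K, V₂ = 120 L.

120 L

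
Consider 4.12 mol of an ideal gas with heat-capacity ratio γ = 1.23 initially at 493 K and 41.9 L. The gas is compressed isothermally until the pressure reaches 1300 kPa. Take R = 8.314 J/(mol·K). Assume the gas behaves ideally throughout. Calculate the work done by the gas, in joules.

P₁ = nRT₁/V₁ = 4.12×8.314×493/41.9 = 403 kPa.
Isothermal: T stays 493 K; PV = const ⇒ V₂ = 13.0 L, P₂ = 1300 kPa.
W = nRT ln(V₂/V₁) = 4.12×8.314×493×ln(0.310) = -19800 J.

-19800 J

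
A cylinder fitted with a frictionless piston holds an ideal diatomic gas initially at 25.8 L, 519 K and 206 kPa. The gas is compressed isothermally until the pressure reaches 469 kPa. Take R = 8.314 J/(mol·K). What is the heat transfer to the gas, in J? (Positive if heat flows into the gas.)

n = P₁V₁/(RT₁) = 206×25.8/(8.314×519) = 1.23 mol.
Isothermal: T stays 519 K; PV = const ⇒ V₂ = 11.3 L, P₂ = 469 kPa.
ΔU = 0 (ideal gas, T constant).
W = nRT ln(V₂/V₁) = 1.23×8.314×519×ln(0.439) = -4370 J.
Q = ΔU + W = -4370 J.

-4370 J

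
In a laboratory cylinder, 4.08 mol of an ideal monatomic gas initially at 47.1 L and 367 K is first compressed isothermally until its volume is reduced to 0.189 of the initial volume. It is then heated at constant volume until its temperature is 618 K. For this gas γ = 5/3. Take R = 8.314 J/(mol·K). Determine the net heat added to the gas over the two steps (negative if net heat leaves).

P₁ = nRT₁/V₁ = 4.08×8.314×367/47.1 = 264 kPa.
Step 1 — Isothermal: T stays 367 K; PV = const ⇒ V₂ = 8.90 L, P₂ = 1400 kPa.
ΔU = 0 (ideal gas, T constant).
W = nRT ln(V₂/V₁) = 4.08×8.314×367×ln(0.189) = -20700 J.
Q = ΔU + W = -20700 J.
State after step 1: P = 1400 kPa, V = 8.90 L, T = 367 K.
Step 2 — Isochoric: V stays 8.90 L; P/T = const ⇒ T₂ = 618 K, P₂ = 2350 kPa.
W = 0 (no volume change).
ΔU = nCvΔT = 4.08×12.5×(618−367) = 12800 J.
Q = ΔU = 12800 J.
Net over both steps: W = -20700 J, Q = -7970 J, ΔU = 12800 J.

-7970 J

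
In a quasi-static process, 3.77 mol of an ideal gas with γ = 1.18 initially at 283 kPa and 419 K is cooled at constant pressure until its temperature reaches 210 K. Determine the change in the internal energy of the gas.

V₁ = nRT₁/P₁ = 3.77×8.314×419/283 = 46.4 L.
Isobaric: P stays 283 kPa; V/T = const ⇒ T₂ = 210 K, V₂ = 23.3 L.
For an ideal gas ΔU = nCvΔT with Cv = R/(γ−1) = 46.2 J/(mol·K).
ΔU = 3.77×46.2×(210−419) = -36400 J.

-36400 J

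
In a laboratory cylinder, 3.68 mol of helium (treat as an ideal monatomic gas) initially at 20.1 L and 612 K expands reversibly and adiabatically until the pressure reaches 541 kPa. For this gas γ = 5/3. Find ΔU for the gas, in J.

-5490 J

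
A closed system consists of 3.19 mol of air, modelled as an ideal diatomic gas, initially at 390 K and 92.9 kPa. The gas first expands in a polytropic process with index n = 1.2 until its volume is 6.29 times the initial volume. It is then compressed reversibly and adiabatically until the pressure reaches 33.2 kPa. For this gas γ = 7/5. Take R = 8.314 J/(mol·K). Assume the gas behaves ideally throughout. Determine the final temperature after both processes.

V₁ = nRT₁/P₁ = 3.19×8.314×390/92.9 = 111 L.
Step 1 — Polytropic n=1.2: T₂ = T₁(V₁/V₂)^(n−1) = 390×(0.159)^0.20 = 270 K; P₂ = P₁(V₁/V₂)^n = 10.2 kPa.
W = (P₁V₁−P₂V₂)/(n−1) = (92.9×111−10.2×700)/0.20 = 15900 J.
ΔU = nCvΔT = 3.19×20.8×(270−390) = -7960 J.
Q = ΔU + W = 7960 J.
State after step 1: P = 10.2 kPa, V = 700 L, T = 270 K.
Step 2 — Adiabatic: T₂/T₁ = (P₂/P₁)^((γ−1)/γ) ⇒ T₂ = 270×(3.25)^0.286 = 378 K; V₂ = 302 L.
ΔU = nCvΔT = 3.19×20.8×(378−270) = 7160 J.
Q = 0 for an adiabatic process, so W = −ΔU = -7160 J.
Net over both steps: W = 8750 J, Q = 7960 J, ΔU = -796 J.

378 K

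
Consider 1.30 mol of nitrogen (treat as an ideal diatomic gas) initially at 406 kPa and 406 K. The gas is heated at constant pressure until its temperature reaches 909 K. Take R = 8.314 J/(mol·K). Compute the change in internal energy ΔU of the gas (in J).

V₁ = nRT₁/P₁ = 1.30×8.314×406/406 = 10.8 L.
Isobaric: P stays 406 kPa; V/T = const ⇒ T₂ = 909 K, V₂ = 24.2 L.
For an ideal gas ΔU = nCvΔT with Cv = (5/2)R = 20.8 J/(mol·K).
ΔU = 1.30×20.8×(909−406) = 13600 J.

13600 J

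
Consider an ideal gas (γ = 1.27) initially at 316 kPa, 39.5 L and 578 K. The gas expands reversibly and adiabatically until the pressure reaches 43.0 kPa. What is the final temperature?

378 K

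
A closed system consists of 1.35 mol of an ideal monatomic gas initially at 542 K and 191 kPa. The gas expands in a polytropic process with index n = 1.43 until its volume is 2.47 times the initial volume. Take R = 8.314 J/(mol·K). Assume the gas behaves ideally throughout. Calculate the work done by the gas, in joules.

V₁ = nRT₁/P₁ = 1.35×8.314×542/191 = 31.9 L.
Polytropic n=1.43: T₂ = T₁(V₁/V₂)^(n−1) = 542×(0.405)^0.43 = 367 K; P₂ = P₁(V₁/V₂)^n = 52.4 kPa.
W = (P₁V₁−P₂V₂)/(n−1) = (191×31.9−52.4×78.7)/0.43 = 4560 J.

4560 J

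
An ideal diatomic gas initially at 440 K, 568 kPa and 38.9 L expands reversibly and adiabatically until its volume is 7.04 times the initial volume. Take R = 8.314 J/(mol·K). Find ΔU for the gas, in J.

n = P₁V₁/(RT₁) = 568×38.9/(8.314×440) = 6.04 mol.
Adiabatic: TV^(γ−1) = const ⇒ T₂ = 440×(0.142)^0.400 = 202 K; PV^γ = const ⇒ P₂ = 37.0 kPa.
For an ideal gas ΔU = nCvΔT with Cv = (5/2)R = 20.8 J/(mol·K).
ΔU = 6.04×20.8×(202−440) = -29900 J.

-29900 J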